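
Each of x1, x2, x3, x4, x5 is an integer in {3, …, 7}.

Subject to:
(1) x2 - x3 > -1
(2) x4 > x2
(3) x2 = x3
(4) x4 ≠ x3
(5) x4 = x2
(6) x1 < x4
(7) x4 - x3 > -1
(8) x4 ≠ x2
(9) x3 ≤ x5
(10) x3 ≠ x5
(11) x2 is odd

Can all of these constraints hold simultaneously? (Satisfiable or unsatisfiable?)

From constraints 3 and 5, x4 = x2 = x3, so x4 = x3. But constraint 4 says x4 ≠ x3. Contradiction.

Unsatisfiable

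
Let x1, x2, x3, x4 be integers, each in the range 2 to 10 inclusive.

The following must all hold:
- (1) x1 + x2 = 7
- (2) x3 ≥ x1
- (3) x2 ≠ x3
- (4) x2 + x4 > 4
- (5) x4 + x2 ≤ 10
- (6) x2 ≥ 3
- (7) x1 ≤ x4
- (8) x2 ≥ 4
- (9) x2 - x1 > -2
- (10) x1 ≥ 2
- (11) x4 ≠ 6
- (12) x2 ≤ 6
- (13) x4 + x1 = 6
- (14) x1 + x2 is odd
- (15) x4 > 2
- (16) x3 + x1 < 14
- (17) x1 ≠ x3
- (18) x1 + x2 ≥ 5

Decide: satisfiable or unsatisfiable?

The assignment x1 = 3, x2 = 4, x3 = 8, x4 = 3 works:
  constraint 1 holds since x1 + x2 = 7.
  constraint 4 holds since x2 + x4 = 7.
  constraint 5 holds since x4 + x2 = 7.
The rest check out directly.

Satisfiable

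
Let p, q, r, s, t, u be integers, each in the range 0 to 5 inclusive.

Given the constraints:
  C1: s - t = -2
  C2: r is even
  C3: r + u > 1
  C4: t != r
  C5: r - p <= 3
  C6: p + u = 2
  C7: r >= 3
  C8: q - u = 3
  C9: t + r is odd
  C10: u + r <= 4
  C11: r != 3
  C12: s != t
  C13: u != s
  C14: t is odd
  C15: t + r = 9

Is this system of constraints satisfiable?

Satisfiable

The assignment p = 2, q = 3, r = 4, s = 3, t = 5, u = 0 works:
  constraint 1 holds since s - t = -2.
  constraint 3 holds since r + u = 4.
The rest check out directly.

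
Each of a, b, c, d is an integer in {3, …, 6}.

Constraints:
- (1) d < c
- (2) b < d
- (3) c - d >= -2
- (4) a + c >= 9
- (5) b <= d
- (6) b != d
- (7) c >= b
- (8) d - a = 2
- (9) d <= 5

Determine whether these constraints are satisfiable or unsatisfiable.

Satisfiable

Try a = 3, b = 3, c = 6, d = 5.
Check constraint 3: c - d = 1; constraint 4: a + c = 9. The remaining constraints are straightforward to verify.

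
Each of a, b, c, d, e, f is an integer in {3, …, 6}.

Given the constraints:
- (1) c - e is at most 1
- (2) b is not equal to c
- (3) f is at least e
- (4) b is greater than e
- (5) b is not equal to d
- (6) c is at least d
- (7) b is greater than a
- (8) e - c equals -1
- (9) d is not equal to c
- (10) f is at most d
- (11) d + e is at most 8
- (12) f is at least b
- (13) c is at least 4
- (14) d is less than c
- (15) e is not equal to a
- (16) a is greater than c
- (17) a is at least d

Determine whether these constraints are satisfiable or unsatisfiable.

Constraints 7, 10, 12, 14, and 16 give f ≤ d, d < c, c < a, a < b, b ≤ f. Chaining: f ≤ d < c < a < b ≤ f, which forces f < f — impossible.

Unsatisfiable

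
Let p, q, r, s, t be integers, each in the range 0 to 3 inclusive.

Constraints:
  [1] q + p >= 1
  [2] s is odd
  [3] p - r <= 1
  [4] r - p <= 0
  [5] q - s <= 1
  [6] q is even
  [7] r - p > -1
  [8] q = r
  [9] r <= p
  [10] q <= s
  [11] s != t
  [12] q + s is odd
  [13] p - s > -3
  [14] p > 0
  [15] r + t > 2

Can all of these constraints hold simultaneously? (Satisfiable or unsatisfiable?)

Satisfiable

Setting (p, q, r, s, t) = (2, 2, 2, 3, 2) satisfies everything: constraint 1: q + p = 4; constraint 3: p - r = 0; constraint 4: r - p = 0, and the others follow.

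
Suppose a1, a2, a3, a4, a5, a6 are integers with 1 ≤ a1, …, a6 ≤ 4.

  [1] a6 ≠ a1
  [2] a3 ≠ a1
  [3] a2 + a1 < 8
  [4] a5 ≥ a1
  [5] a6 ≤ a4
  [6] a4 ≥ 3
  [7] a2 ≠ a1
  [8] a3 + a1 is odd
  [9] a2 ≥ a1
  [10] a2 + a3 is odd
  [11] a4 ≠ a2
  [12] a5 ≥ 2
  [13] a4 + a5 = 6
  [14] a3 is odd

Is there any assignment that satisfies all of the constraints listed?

Satisfiable

Setting (a1, a2, a3, a4, a5, a6) = (2, 4, 1, 3, 3, 3) satisfies everything: constraint 3: a2 + a1 = 6; constraint 13: a4 + a5 = 6, and the others follow.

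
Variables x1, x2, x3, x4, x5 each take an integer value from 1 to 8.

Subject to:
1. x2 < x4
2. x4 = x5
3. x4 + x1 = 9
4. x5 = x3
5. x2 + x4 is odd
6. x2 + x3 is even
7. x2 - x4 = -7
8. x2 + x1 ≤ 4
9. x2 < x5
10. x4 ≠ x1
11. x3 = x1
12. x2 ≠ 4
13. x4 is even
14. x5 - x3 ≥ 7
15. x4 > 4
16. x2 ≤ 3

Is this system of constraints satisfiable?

From constraints 2, 4, and 11, x4 = x5 = x3 = x1, so x4 = x1. But constraint 10 says x4 ≠ x1. Contradiction.

Unsatisfiable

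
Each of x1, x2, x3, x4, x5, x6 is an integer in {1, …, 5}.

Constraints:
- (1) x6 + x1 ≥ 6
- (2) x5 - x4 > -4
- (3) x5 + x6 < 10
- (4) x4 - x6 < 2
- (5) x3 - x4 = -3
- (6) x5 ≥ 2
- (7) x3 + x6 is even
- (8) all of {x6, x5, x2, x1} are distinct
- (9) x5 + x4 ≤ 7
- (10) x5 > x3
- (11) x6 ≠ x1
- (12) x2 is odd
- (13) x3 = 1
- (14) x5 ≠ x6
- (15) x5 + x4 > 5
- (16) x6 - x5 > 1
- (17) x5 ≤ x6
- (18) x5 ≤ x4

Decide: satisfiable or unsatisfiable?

One satisfying assignment is x1 = 3, x2 = 1, x3 = 1, x4 = 4, x5 = 2, x6 = 5.
For the less obvious constraints — constraint 1: x6 + x1 = 8; constraint 2: x5 - x4 = -2; constraint 3: x5 + x6 = 7 — and the others hold by inspection.

Satisfiable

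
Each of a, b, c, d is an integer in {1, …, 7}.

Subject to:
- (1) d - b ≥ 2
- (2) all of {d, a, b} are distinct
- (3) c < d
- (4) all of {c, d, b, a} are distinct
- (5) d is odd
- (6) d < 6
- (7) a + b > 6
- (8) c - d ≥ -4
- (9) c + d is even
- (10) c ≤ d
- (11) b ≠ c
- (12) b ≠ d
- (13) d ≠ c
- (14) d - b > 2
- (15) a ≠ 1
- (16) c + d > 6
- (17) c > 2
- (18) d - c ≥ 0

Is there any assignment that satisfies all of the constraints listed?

The assignment a = 7, b = 1, c = 3, d = 5 works:
  constraint 1 holds since d - b = 4.
  constraint 7 holds since a + b = 8.
  constraint 8 holds since c - d = -2.
The rest check out directly.

Satisfiable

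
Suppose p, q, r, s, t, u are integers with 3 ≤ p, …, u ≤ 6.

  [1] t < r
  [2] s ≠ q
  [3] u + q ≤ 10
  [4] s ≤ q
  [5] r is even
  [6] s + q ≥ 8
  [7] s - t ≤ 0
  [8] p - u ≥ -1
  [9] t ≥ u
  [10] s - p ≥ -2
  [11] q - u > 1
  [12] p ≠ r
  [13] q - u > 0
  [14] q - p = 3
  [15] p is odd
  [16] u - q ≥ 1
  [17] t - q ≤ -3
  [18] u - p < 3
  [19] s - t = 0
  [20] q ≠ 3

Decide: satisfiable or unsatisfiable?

Constraints 7, 8, 10, 16, and 17 give t − s ≥ 0, s − p ≥ -2, p − u ≥ -1, u − q ≥ 1, q − t ≥ 3.
Adding all 5 inequalities: the left sides telescope to 0, and the right sides sum to 0 + (-2) + (-1) + 1 + 3 = 1. So 0 ≥ 1, which is false.

Unsatisfiable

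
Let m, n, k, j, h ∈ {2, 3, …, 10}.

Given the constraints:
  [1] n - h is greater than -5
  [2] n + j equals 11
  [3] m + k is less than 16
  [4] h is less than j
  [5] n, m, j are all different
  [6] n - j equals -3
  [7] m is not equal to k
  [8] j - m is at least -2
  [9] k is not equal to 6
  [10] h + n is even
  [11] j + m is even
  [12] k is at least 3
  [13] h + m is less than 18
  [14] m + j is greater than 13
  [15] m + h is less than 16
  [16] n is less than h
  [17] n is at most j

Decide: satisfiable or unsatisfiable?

Satisfiable

Take m = 9, n = 4, k = 4, j = 7, h = 6. Then constraint 1: n - h = -2; constraint 2: n + j = 11; constraint 3: m + k = 13, and every other listed constraint is also met.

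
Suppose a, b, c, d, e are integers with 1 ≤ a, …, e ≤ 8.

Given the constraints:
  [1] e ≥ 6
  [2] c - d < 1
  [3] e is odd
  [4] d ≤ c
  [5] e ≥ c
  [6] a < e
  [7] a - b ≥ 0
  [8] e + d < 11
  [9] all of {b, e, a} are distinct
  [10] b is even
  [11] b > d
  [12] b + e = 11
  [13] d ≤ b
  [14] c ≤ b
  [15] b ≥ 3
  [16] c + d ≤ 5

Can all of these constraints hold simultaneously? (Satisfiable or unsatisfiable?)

Try a = 5, b = 4, c = 2, d = 2, e = 7.
Check constraint 2: c - d = 0; constraint 7: a - b = 1; constraint 8: e + d = 9. The remaining constraints are straightforward to verify.

Satisfiable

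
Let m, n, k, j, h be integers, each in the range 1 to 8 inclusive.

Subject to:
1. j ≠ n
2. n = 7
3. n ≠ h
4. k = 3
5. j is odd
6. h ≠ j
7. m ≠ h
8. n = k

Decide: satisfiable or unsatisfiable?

Constraint 2 fixes n = 7 and constraint 4 fixes k = 3, but constraint 8 requires n = k. Since 7 ≠ 3, contradiction.

Unsatisfiable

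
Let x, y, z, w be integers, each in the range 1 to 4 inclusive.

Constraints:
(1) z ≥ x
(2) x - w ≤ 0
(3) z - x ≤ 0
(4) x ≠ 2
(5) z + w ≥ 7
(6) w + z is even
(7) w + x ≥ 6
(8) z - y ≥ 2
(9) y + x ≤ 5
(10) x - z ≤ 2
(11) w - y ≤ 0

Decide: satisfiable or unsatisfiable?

Unsatisfiable

Constraints 2, 3, 8, and 11 give x − z ≥ 0, z − y ≥ 2, y − w ≥ 0, w − x ≥ 0.
Adding all 4 inequalities: the left sides telescope to 0, and the right sides sum to 0 + 2 + 0 + 0 = 2. So 0 ≥ 2, which is false.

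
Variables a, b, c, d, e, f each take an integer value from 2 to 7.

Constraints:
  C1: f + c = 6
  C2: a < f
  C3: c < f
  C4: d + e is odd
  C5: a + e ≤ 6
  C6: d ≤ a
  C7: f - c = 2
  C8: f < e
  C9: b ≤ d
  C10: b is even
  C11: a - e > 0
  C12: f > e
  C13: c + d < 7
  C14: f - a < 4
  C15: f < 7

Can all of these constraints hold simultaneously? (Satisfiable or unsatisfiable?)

Constraints 2, 8, and 11 give a < f, f < e, e < a. Chaining: a < f < e < a, which forces a < a — impossible.

Unsatisfiable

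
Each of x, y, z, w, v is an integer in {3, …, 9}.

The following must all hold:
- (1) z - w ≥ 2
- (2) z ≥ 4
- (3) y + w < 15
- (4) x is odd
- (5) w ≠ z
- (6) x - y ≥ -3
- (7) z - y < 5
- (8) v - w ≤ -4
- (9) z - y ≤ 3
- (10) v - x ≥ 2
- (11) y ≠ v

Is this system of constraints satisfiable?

Unsatisfiable

Constraints 1, 6, 8, 9, and 10 give w − v ≥ 4, v − x ≥ 2, x − y ≥ -3, y − z ≥ -3, z − w ≥ 2.
Adding all 5 inequalities: the left sides telescope to 0, and the right sides sum to 4 + 2 + (-3) + (-3) + 2 = 2. So 0 ≥ 2, which is false.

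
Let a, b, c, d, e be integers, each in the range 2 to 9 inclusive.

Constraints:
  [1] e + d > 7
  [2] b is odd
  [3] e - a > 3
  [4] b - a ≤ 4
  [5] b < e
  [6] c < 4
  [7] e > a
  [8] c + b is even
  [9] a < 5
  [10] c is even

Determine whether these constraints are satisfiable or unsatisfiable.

Constraint 10 makes c even and constraint 2 makes b odd, so c + b must be odd. Constraint 8 says c + b is even — contradiction.

Unsatisfiable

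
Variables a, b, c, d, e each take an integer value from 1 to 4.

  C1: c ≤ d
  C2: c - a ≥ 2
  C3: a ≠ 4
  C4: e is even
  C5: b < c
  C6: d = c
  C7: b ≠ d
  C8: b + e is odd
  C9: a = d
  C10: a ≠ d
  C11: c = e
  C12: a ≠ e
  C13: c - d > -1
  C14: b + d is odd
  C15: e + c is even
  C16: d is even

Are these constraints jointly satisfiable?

Unsatisfiable

From constraints 6, 9, and 11, a = d = c = e, so a = e. But constraint 12 says a ≠ e. Contradiction.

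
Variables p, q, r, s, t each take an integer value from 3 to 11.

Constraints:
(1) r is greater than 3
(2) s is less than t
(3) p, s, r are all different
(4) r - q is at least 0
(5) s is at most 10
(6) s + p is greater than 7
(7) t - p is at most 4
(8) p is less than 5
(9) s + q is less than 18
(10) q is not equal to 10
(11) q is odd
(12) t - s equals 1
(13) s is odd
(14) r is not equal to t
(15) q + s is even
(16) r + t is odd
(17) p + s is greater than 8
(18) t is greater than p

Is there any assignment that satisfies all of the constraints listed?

Try p = 4, q = 11, r = 11, s = 5, t = 6.
Check constraint 4: r - q = 0; constraint 6: s + p = 9; constraint 7: t - p = 2. The remaining constraints are straightforward to verify.

Satisfiable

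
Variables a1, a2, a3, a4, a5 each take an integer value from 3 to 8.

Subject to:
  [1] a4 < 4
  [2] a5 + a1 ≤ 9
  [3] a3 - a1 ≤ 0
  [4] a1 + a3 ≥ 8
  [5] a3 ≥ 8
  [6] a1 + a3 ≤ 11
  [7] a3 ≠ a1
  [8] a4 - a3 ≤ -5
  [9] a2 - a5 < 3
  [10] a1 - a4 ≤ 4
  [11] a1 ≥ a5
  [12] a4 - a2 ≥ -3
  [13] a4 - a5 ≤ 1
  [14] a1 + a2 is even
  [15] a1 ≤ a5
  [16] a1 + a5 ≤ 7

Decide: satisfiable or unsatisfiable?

Unsatisfiable

Constraints 3, 8, and 10 give a4 − a1 ≥ -4, a1 − a3 ≥ 0, a3 − a4 ≥ 5.
Adding all 3 inequalities: the left sides telescope to 0, and the right sides sum to (-4) + 0 + 5 = 1. So 0 ≥ 1, which is false.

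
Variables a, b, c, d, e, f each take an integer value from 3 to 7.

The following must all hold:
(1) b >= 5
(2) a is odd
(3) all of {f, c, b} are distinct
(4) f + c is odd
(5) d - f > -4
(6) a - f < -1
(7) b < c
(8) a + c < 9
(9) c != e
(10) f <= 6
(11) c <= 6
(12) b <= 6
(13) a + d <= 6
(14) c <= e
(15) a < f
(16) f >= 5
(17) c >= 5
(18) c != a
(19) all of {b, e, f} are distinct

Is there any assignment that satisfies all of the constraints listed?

Constraints 1, 10, 11, 12, 16, and 17 confine each of f, c, b to the 2 values {5, 6}.
Constraint 3 requires all 3 of them to be distinct, but only 2 values are available — impossible by the pigeonhole principle.

Unsatisfiable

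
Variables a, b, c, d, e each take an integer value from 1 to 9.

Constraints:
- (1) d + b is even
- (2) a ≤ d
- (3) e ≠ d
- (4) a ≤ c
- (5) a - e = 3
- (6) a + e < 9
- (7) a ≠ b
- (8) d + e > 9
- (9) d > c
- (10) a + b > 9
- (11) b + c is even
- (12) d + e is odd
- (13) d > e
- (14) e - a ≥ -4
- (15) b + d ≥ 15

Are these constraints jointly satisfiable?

The assignment a = 5, b = 7, c = 5, d = 9, e = 2 works:
  constraint 5 holds since a - e = 3.
  constraint 6 holds since a + e = 7.
The rest check out directly.

Satisfiable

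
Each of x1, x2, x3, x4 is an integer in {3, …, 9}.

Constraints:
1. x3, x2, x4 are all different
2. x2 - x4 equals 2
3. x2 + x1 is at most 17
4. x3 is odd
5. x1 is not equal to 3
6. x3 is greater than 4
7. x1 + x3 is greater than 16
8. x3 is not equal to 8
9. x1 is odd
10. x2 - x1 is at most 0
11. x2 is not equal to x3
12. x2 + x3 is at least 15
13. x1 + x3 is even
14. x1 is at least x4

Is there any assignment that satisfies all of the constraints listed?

Satisfiable

One satisfying assignment is x1 = 9, x2 = 7, x3 = 9, x4 = 5.
For the less obvious constraints — constraint 2: x2 - x4 = 2; constraint 3: x2 + x1 = 16 — and the others hold by inspection.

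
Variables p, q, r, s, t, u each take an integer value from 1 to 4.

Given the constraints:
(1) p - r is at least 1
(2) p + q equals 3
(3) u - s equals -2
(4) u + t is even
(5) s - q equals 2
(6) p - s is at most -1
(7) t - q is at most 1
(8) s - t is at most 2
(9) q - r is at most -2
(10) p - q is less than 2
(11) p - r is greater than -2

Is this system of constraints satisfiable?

Constraints 1, 6, 7, 8, and 9 give p − r ≥ 1, r − q ≥ 2, q − t ≥ -1, t − s ≥ -2, s − p ≥ 1.
Adding all 5 inequalities: the left sides telescope to 0, and the right sides sum to 1 + 2 + (-1) + (-2) + 1 = 1. So 0 ≥ 1, which is false.

Unsatisfiable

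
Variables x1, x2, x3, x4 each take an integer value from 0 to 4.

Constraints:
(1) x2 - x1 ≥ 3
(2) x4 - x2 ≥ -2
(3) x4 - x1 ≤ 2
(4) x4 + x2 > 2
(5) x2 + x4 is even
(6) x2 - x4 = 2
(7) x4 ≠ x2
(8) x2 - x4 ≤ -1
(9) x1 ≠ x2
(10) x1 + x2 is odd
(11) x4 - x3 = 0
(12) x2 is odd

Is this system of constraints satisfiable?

Constraints 1, 3, and 8 give x2 − x1 ≥ 3, x1 − x4 ≥ -2, x4 − x2 ≥ 1.
Adding all 3 inequalities: the left sides telescope to 0, and the right sides sum to 3 + (-2) + 1 = 2. So 0 ≥ 2, which is false.

Unsatisfiable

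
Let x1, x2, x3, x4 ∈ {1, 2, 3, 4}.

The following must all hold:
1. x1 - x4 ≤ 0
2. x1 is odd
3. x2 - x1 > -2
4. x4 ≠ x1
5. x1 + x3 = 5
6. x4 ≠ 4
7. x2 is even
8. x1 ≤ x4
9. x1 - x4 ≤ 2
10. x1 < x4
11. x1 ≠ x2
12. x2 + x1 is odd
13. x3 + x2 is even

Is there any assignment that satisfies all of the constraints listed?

Setting (x1, x2, x3, x4) = (1, 2, 4, 2) satisfies everything: constraint 1: x1 - x4 = -1; constraint 3: x2 - x1 = 1, and the others follow.

Satisfiable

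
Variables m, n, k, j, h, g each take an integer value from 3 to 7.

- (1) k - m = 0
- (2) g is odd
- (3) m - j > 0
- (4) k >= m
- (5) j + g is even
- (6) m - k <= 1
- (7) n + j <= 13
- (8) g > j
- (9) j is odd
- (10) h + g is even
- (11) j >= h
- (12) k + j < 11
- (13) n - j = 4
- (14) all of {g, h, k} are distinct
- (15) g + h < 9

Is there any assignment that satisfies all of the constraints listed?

Try m = 6, n = 7, k = 6, j = 3, h = 3, g = 5.
Check constraint 1: k - m = 0; constraint 3: m - j = 3; constraint 6: m - k = 0. The remaining constraints are straightforward to verify.

Satisfiable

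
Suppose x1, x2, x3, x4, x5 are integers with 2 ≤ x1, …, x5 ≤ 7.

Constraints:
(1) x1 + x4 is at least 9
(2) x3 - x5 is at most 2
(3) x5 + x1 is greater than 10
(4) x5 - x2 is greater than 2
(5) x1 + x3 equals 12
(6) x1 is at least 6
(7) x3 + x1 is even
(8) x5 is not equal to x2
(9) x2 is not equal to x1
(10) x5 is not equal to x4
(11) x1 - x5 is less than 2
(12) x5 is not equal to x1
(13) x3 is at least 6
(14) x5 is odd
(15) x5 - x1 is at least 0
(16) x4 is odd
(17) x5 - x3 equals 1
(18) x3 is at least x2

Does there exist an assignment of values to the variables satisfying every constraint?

Setting (x1, x2, x3, x4, x5) = (6, 4, 6, 3, 7) satisfies everything: constraint 1: x1 + x4 = 9; constraint 2: x3 - x5 = -1; constraint 3: x5 + x1 = 13, and the others follow.

Satisfiable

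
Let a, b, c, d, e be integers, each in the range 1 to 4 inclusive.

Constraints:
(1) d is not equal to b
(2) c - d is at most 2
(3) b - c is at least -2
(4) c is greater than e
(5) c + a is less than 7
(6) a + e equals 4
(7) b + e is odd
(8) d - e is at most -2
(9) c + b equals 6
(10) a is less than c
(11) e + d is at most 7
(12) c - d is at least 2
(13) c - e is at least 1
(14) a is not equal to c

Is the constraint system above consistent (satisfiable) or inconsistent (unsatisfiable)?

Unsatisfiable

Constraints 2, 8, and 13 give c − e ≥ 1, e − d ≥ 2, d − c ≥ -2.
Adding all 3 inequalities: the left sides telescope to 0, and the right sides sum to 1 + 2 + (-2) = 1. So 0 ≥ 1, which is false.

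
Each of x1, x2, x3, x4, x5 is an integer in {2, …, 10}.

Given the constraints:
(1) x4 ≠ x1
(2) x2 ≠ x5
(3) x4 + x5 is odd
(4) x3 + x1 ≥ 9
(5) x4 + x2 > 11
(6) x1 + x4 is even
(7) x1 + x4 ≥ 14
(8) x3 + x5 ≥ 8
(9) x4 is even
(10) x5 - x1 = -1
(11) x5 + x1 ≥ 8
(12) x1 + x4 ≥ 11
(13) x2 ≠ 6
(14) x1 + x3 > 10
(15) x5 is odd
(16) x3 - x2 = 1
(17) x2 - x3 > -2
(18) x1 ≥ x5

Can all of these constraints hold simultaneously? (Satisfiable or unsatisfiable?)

One satisfying assignment is x1 = 6, x2 = 4, x3 = 5, x4 = 8, x5 = 5.
For the less obvious constraints — constraint 4: x3 + x1 = 11; constraint 5: x4 + x2 = 12; constraint 7: x1 + x4 = 14 — and the others hold by inspection.

Satisfiable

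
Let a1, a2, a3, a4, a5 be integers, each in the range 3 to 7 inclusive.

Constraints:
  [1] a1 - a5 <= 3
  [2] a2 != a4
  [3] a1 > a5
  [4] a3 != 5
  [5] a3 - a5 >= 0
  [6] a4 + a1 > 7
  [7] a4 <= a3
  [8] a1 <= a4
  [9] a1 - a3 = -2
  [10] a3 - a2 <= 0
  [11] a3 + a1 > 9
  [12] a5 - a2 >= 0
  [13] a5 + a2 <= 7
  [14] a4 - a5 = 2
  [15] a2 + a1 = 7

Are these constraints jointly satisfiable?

Unsatisfiable

Constraints 3, 7, 8, 10, and 12 give a4 ≤ a3, a3 ≤ a2, a2 ≤ a5, a5 < a1, a1 ≤ a4. Chaining: a4 ≤ a3 ≤ a2 ≤ a5 < a1 ≤ a4, which forces a4 < a4 — impossible.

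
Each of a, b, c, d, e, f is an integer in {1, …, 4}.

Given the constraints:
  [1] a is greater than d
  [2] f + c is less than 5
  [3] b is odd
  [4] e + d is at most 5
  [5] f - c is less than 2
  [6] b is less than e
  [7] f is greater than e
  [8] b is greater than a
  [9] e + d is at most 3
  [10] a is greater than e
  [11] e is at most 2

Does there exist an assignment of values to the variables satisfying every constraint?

Unsatisfiable

Constraints 6, 8, and 10 give e < a, a < b, b < e. Chaining: e < a < b < e, which forces e < e — impossible.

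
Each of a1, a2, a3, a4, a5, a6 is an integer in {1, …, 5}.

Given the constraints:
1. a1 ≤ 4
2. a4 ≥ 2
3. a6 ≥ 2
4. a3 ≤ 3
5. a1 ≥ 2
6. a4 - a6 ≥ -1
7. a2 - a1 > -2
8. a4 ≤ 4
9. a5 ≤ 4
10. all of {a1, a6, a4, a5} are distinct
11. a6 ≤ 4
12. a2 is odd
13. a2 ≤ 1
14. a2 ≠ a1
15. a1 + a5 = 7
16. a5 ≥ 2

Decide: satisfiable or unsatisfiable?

Constraints 1, 2, 3, 5, 8, 9, 11, and 16 confine each of a1, a6, a4, a5 to the 3 values {2, …, 4}.
Constraint 10 requires all 4 of them to be distinct, but only 3 values are available — impossible by the pigeonhole principle.

Unsatisfiable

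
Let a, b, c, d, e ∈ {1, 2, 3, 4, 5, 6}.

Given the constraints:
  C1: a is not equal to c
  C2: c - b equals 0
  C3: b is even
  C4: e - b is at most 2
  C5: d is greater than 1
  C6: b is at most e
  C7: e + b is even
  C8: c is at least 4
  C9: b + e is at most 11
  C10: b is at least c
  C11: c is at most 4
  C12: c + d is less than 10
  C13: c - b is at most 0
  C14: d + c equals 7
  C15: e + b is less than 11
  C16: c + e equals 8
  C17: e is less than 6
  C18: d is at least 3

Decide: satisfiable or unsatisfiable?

Try a = 2, b = 4, c = 4, d = 3, e = 4.
Check constraint 2: c - b = 0; constraint 4: e - b = 0. The remaining constraints are straightforward to verify.

Satisfiable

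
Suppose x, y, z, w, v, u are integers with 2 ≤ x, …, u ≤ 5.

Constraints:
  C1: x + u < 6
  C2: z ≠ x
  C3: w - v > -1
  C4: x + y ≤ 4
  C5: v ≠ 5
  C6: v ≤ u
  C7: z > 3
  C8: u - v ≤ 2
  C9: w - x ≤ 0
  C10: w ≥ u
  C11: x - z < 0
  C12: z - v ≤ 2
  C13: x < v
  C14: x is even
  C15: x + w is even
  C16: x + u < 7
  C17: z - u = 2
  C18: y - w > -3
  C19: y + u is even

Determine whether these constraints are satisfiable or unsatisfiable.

Unsatisfiable

Constraints 6, 9, 10, and 13 give x < v, v ≤ u, u ≤ w, w ≤ x. Chaining: x < v ≤ u ≤ w ≤ x, which forces x < x — impossible.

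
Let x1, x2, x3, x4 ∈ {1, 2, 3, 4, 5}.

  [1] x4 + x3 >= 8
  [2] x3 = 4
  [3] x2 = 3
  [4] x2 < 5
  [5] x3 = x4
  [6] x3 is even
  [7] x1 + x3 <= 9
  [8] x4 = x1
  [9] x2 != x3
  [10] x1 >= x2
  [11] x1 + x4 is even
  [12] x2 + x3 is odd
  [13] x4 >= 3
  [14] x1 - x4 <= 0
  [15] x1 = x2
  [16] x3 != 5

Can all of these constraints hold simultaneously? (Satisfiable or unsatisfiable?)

Unsatisfiable

Constraint 2 fixes x3 = 4 and constraint 3 fixes x2 = 3. Constraints 5, 8, and 15 give x3 = x4 = x1 = x2, so x3 = x2. But 4 ≠ 3 — contradiction.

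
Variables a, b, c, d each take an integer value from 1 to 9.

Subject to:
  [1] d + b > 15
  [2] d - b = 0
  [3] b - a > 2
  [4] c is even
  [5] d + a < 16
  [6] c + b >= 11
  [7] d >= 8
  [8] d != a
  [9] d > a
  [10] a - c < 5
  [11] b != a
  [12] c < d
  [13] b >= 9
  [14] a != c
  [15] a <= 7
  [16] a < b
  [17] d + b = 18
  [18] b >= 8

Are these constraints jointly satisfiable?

Take a = 6, b = 9, c = 2, d = 9. Then constraint 1: d + b = 18; constraint 2: d - b = 0, and every other listed constraint is also met.

Satisfiable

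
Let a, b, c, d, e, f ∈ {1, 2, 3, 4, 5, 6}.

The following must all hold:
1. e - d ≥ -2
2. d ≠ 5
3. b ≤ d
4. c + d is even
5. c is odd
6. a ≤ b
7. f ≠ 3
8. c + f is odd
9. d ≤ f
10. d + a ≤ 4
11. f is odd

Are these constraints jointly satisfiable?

Unsatisfiable

Constraint 5 makes c odd and constraint 11 makes f odd, so c + f must be even. Constraint 8 says c + f is odd — contradiction.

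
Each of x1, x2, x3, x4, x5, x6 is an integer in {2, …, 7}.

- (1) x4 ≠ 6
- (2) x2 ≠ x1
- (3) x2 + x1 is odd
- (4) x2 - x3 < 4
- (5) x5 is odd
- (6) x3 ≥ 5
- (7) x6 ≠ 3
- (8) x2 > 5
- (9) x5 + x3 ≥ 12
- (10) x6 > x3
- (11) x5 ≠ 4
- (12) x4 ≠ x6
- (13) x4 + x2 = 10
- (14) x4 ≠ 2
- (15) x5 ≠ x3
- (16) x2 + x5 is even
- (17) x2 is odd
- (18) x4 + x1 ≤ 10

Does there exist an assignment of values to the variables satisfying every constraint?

Take x1 = 6, x2 = 7, x3 = 5, x4 = 3, x5 = 7, x6 = 6. Then constraint 4: x2 - x3 = 2; constraint 9: x5 + x3 = 12; constraint 13: x4 + x2 = 10, and every other listed constraint is also met.

Satisfiable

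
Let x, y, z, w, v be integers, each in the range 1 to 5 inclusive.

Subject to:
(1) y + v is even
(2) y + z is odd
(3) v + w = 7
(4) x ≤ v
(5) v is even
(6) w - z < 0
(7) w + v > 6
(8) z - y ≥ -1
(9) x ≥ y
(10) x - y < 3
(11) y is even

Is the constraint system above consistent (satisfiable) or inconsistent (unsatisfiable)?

Try x = 4, y = 4, z = 5, w = 3, v = 4.
Check constraint 3: v + w = 7; constraint 6: w - z = -2; constraint 7: w + v = 7. The remaining constraints are straightforward to verify.

Satisfiable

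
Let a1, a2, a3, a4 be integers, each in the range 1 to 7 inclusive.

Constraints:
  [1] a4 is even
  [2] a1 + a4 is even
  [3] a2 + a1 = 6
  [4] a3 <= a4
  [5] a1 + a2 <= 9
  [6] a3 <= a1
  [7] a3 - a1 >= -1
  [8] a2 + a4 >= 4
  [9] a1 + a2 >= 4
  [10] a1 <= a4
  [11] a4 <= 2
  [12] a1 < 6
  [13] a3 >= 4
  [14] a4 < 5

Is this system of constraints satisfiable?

From constraints 6 and 13: a1 ≥ a3 and a3 ≥ 4, so a1 ≥ 4. From constraints 10 and 11: a1 ≤ a4 and a4 ≤ 2, so a1 ≤ 2. But 2 < 4, so no value of a1 works.

Unsatisfiable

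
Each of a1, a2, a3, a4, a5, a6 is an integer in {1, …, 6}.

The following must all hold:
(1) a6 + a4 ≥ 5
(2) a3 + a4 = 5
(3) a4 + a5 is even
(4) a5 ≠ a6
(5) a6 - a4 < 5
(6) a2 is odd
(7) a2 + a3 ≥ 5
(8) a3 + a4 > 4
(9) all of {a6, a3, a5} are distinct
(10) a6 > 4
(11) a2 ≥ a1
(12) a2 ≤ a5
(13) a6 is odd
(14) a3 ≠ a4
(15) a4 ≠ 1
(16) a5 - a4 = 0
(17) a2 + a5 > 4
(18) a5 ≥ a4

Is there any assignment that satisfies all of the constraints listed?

The assignment a1 = 3, a2 = 3, a3 = 2, a4 = 3, a5 = 3, a6 = 5 works:
  constraint 1 holds since a6 + a4 = 8.
  constraint 2 holds since a3 + a4 = 5.
  constraint 5 holds since a6 - a4 = 2.
The rest check out directly.

Satisfiable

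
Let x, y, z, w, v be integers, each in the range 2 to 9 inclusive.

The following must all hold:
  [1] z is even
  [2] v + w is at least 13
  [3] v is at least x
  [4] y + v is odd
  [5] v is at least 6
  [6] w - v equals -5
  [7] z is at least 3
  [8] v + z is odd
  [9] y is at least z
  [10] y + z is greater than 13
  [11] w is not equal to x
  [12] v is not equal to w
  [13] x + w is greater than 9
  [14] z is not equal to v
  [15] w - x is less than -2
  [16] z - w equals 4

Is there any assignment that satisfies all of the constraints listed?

Take x = 8, y = 8, z = 8, w = 4, v = 9. Then constraint 2: v + w = 13; constraint 6: w - v = -5; constraint 10: y + z = 16, and every other listed constraint is also met.

Satisfiable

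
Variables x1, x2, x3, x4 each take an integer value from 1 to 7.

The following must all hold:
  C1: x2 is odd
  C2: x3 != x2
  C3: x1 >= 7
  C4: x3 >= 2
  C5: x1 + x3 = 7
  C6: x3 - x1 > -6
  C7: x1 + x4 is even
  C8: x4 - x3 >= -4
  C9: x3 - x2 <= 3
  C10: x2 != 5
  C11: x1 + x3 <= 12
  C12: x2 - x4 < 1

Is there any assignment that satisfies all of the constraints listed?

From constraint 3: x1 ≥ 7. From constraint 4: x3 ≥ 2. Hence x1 + x3 ≥ 9. But constraint 5 requires x1 + x3 = 7, and 7 < 9. Contradiction.

Unsatisfiable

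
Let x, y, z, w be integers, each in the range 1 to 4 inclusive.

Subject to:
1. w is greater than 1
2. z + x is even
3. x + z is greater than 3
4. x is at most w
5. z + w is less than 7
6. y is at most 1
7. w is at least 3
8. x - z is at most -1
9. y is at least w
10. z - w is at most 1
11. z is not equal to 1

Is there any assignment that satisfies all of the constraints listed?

From constraint 7: w ≥ 3. From constraints 6 and 9: w ≤ y and y ≤ 1, so w ≤ 1. But 1 < 3, so no value of w works.

Unsatisfiable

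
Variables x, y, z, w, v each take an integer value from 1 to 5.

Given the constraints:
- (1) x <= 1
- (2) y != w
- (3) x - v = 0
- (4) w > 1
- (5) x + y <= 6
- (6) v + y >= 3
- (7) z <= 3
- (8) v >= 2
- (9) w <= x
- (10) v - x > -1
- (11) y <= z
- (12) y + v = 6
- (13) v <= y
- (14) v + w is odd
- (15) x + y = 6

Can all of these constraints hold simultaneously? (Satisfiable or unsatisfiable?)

From constraint 1: x ≤ 1. From constraints 7 and 11: y ≤ z ≤ 3. Hence x + y ≤ 4. But constraint 15 requires x + y = 6, and 6 > 4. Contradiction.

Unsatisfiable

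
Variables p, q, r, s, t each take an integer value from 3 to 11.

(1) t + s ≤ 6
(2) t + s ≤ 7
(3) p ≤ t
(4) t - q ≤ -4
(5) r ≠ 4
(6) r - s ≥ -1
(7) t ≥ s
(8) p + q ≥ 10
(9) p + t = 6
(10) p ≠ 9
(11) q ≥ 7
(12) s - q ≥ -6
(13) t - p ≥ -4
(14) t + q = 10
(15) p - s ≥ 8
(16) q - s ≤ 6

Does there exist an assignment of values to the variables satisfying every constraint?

Constraints 4, 13, 15, and 16 give s − q ≥ -6, q − t ≥ 4, t − p ≥ -4, p − s ≥ 8.
Adding all 4 inequalities: the left sides telescope to 0, and the right sides sum to (-6) + 4 + (-4) + 8 = 2. So 0 ≥ 2, which is false.

Unsatisfiable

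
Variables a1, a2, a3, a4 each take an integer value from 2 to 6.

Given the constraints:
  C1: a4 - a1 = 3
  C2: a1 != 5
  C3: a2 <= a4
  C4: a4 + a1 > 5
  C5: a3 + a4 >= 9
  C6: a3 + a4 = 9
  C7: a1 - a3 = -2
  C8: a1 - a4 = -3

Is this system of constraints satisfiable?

One satisfying assignment is a1 = 2, a2 = 4, a3 = 4, a4 = 5.
For the less obvious constraints — constraint 1: a4 - a1 = 3; constraint 4: a4 + a1 = 7 — and the others hold by inspection.

Satisfiable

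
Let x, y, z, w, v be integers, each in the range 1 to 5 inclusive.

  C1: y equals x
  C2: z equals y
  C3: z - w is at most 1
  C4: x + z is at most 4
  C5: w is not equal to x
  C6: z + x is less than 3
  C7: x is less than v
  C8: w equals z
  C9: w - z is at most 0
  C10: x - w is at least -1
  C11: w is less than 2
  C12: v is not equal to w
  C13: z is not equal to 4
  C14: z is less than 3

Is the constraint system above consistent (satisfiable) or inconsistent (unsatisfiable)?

From constraints 1, 2, and 8, w = z = y = x, so w = x. But constraint 5 says w ≠ x. Contradiction.

Unsatisfiable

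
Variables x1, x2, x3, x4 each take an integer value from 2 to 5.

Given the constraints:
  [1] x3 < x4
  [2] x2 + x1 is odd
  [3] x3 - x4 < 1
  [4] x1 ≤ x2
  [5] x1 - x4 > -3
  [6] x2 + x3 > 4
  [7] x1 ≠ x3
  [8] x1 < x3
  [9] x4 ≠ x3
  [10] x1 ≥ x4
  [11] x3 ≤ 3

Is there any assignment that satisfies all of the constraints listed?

Constraints 1, 8, and 10 give x4 ≤ x1, x1 < x3, x3 < x4. Chaining: x4 ≤ x1 < x3 < x4, which forces x4 < x4 — impossible.

Unsatisfiable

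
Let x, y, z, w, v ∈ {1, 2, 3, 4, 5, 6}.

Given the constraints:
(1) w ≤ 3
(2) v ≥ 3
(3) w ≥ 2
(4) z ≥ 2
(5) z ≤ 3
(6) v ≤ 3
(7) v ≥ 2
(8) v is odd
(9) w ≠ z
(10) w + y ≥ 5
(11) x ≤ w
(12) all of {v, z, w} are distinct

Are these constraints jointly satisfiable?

Unsatisfiable

Constraints 1, 3, 4, 5, 6, and 7 confine each of v, z, w to the 2 values {2, 3}.
Constraint 12 requires all 3 of them to be distinct, but only 2 values are available — impossible by the pigeonhole principle.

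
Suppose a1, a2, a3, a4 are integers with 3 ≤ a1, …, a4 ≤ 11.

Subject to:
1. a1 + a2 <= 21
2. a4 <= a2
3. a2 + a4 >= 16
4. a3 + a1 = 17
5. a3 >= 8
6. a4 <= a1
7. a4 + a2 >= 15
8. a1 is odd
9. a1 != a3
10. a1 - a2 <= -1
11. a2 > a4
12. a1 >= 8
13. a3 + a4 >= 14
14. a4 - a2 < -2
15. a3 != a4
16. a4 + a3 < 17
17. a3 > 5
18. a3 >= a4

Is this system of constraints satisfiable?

Satisfiable

Take a1 = 9, a2 = 10, a3 = 8, a4 = 7. Then constraint 1: a1 + a2 = 19; constraint 3: a2 + a4 = 17; constraint 4: a3 + a1 = 17, and every other listed constraint is also met.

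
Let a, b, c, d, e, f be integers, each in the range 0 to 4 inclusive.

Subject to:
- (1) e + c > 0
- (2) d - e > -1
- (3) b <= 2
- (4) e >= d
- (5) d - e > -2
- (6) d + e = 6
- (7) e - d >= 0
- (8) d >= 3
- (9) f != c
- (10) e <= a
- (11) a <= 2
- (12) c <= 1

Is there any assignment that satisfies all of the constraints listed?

Unsatisfiable

From constraints 4 and 8: e ≥ d and d ≥ 3, so e ≥ 3. From constraints 10 and 11: e ≤ a and a ≤ 2, so e ≤ 2. But 2 < 3, so no value of e works.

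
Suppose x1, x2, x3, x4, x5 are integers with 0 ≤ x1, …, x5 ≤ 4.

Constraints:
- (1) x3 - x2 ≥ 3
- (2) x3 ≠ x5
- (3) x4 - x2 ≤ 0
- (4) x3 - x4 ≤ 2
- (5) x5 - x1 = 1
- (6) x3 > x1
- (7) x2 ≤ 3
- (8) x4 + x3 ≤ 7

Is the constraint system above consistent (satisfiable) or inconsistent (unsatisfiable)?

Constraints 1, 3, and 4 give x4 − x3 ≥ -2, x3 − x2 ≥ 3, x2 − x4 ≥ 0.
Adding all 3 inequalities: the left sides telescope to 0, and the right sides sum to (-2) + 3 + 0 = 1. So 0 ≥ 1, which is false.

Unsatisfiable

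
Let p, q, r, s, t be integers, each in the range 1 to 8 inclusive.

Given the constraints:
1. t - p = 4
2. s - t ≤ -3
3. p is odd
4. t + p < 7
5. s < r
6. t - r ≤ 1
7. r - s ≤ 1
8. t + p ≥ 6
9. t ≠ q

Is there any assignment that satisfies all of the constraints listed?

Constraints 2, 6, and 7 give t − s ≥ 3, s − r ≥ -1, r − t ≥ -1.
Adding all 3 inequalities: the left sides telescope to 0, and the right sides sum to 3 + (-1) + (-1) = 1. So 0 ≥ 1, which is false.

Unsatisfiable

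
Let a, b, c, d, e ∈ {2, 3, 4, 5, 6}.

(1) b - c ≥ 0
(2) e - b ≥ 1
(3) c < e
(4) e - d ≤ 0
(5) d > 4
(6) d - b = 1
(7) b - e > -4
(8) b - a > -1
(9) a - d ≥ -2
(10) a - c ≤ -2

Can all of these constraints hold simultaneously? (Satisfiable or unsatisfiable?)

Constraints 1, 2, 4, 9, and 10 give e − b ≥ 1, b − c ≥ 0, c − a ≥ 2, a − d ≥ -2, d − e ≥ 0.
Adding all 5 inequalities: the left sides telescope to 0, and the right sides sum to 1 + 0 + 2 + (-2) + 0 = 1. So 0 ≥ 1, which is false.

Unsatisfiable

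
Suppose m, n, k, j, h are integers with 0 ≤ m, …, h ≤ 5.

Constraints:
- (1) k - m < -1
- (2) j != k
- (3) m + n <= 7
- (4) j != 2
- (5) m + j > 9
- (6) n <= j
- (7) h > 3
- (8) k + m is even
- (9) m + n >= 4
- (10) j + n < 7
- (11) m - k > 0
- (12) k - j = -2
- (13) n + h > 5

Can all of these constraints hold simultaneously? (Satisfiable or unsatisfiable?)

Satisfiable

The assignment m = 5, n = 1, k = 3, j = 5, h = 5 works:
  constraint 1 holds since k - m = -2.
  constraint 3 holds since m + n = 6.
  constraint 5 holds since m + j = 10.
The rest check out directly.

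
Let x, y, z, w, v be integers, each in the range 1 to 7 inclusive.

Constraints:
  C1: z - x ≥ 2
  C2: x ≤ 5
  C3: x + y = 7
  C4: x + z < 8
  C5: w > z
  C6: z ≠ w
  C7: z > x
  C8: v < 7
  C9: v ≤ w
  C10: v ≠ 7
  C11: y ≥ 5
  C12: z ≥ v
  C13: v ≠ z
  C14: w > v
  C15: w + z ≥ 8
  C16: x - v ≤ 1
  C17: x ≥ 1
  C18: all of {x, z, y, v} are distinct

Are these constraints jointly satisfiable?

Satisfiable

Take x = 1, y = 6, z = 4, w = 6, v = 3. Then constraint 1: z - x = 3; constraint 3: x + y = 7; constraint 4: x + z = 5, and every other listed constraint is also met.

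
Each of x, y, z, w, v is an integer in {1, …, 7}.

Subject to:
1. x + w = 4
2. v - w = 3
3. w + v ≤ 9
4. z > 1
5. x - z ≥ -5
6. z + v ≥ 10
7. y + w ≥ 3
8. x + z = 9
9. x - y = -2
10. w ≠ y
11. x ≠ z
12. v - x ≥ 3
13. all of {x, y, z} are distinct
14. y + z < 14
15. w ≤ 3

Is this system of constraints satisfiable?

Satisfiable

One satisfying assignment is x = 2, y = 4, z = 7, w = 2, v = 5.
For the less obvious constraints — constraint 1: x + w = 4; constraint 2: v - w = 3 — and the others hold by inspection.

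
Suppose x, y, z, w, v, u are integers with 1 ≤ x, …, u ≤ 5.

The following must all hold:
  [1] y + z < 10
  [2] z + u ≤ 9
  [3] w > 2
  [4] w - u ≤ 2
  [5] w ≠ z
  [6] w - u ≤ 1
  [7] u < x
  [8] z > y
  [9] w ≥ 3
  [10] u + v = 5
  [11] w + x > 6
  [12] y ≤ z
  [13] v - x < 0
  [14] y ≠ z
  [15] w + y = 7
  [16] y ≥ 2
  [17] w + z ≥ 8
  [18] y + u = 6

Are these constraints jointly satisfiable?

Satisfiable

Setting (x, y, z, w, v, u) = (5, 3, 5, 4, 2, 3) satisfies everything: constraint 1: y + z = 8; constraint 2: z + u = 8; constraint 4: w - u = 1, and the others follow.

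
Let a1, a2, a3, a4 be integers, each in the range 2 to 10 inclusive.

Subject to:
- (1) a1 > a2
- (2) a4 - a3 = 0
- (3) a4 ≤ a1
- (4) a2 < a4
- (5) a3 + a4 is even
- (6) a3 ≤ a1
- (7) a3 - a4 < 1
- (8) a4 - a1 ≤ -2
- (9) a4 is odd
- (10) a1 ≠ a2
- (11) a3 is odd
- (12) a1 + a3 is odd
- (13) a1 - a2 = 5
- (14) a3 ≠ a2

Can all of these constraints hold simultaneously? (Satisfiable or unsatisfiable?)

Satisfiable

Try a1 = 10, a2 = 5, a3 = 7, a4 = 7.
Check constraint 2: a4 - a3 = 0; constraint 7: a3 - a4 = 0. The remaining constraints are straightforward to verify.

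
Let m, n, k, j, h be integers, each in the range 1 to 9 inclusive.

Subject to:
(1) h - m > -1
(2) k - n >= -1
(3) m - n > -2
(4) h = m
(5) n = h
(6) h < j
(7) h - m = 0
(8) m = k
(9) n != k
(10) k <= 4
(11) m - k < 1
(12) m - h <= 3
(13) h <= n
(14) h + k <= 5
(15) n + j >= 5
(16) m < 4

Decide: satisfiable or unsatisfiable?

From constraints 4, 5, and 8, n = h = m = k, so n = k. But constraint 9 says n ≠ k. Contradiction.

Unsatisfiable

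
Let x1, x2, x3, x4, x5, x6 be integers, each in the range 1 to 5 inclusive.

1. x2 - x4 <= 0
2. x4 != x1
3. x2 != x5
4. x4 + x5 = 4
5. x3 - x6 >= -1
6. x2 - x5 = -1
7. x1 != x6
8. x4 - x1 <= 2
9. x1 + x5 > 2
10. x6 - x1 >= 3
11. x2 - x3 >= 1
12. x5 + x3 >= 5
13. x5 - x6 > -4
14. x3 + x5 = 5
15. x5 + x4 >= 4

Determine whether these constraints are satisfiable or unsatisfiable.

Unsatisfiable

Constraints 1, 5, 8, 10, and 11 give x2 − x3 ≥ 1, x3 − x6 ≥ -1, x6 − x1 ≥ 3, x1 − x4 ≥ -2, x4 − x2 ≥ 0.
Adding all 5 inequalities: the left sides telescope to 0, and the right sides sum to 1 + (-1) + 3 + (-2) + 0 = 1. So 0 ≥ 1, which is false.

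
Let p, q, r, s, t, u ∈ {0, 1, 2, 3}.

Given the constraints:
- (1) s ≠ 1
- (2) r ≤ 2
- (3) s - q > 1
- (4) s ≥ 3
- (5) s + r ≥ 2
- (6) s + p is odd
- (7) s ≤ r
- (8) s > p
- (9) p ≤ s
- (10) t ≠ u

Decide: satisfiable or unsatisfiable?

Unsatisfiable

From constraints 4 and 7: r ≥ s and s ≥ 3, so r ≥ 3. From constraint 2: r ≤ 2. But 2 < 3, so no value of r works.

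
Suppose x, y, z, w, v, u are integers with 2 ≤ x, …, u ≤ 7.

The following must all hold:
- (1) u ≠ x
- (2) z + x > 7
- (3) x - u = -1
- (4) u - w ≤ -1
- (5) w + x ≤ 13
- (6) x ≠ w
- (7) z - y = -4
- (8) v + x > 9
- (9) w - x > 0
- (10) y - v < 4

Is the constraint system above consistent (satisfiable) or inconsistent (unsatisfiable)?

Satisfiable

Try x = 5, y = 7, z = 3, w = 7, v = 5, u = 6.
Check constraint 2: z + x = 8; constraint 3: x - u = -1; constraint 4: u - w = -1. The remaining constraints are straightforward to verify.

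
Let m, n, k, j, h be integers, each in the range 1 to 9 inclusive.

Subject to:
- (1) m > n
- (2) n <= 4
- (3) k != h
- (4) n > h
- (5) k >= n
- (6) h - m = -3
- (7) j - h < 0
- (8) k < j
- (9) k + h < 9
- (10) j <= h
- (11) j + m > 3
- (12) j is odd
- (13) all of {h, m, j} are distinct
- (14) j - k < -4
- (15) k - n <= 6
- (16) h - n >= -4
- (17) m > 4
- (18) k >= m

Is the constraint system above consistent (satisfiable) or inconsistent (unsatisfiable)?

Constraints 1, 4, 7, 8, and 18 give n < m, m ≤ k, k < j, j < h, h < n. Chaining: n < m ≤ k < j < h < n, which forces n < n — impossible.

Unsatisfiable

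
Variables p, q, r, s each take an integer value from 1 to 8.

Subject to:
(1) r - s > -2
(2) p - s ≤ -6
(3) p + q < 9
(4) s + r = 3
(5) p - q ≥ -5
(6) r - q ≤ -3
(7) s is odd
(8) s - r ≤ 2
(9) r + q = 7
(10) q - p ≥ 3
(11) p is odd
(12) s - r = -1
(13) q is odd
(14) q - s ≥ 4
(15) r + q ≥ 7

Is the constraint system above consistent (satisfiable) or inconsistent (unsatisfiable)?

Constraints 2, 5, 6, and 8 give q − r ≥ 3, r − s ≥ -2, s − p ≥ 6, p − q ≥ -5.
Adding all 4 inequalities: the left sides telescope to 0, and the right sides sum to 3 + (-2) + 6 + (-5) = 2. So 0 ≥ 2, which is false.

Unsatisfiable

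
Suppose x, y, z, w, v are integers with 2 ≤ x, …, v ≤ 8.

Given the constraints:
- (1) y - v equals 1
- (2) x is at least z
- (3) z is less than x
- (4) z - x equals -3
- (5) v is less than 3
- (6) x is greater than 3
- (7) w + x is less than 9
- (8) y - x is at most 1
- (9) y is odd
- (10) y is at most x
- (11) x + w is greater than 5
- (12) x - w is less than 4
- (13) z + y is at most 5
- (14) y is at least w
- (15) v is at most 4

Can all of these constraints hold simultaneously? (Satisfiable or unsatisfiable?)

Satisfiable

Take x = 5, y = 3, z = 2, w = 2, v = 2. Then constraint 1: y - v = 1; constraint 4: z - x = -3, and every other listed constraint is also met.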